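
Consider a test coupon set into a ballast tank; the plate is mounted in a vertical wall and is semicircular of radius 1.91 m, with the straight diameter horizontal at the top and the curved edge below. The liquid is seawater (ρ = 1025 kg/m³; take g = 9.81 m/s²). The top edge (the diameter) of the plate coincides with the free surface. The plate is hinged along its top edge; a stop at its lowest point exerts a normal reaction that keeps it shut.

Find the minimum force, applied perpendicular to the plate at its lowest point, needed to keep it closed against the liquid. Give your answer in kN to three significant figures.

γ = ρg = 1025 × 9.81 / 1000 = 10.05525 kN/m³.
The centroid of a semicircle lies 4r/(3π) = 0.810629 m from the diameter, here below the top edge, so the centroid depth is h_c = 0.810629 m.
A = πr²/2 = π × 1.91²/2 = 5.73042 m².
Resultant F = γ·h_c·A = 10.05525 × 0.810629 × 5.73042 = 46.7091 kN.
I_c = (π/8 − 8/(9π))·r⁴ = 0.109757 × 1.91⁴ = 1.46072 m⁴.
Centre of pressure: y_p = y_c + I_c/(y_c·A) = 0.810629 + 1.46072/(0.810629 × 5.73042) = 0.810629 + 0.314455 = 1.12508 m along the plane.
The resultant acts 0.810629 + 0.314455 = 1.12508 m (along the plate) below the hinge at the top edge, so the moment about the hinge is M = F × 1.12508 = 46.7091 × 1.12508 = 52.5515 kN·m.
A normal force at the bottom, 1.91 m from the hinge, must supply this moment: P = 52.5515/1.91 = 27.5139 kN.

P ≈ 27.5 kN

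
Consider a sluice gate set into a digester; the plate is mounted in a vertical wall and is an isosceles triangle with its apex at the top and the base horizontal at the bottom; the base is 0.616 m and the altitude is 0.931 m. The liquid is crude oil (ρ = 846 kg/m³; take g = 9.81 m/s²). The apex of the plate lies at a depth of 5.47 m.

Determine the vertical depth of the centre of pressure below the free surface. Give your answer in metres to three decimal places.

γ = ρg = 846 × 9.81 / 1000 = 8.29926 kN/m³.
With the apex up, the centroid sits 2h/3 = 2 × 0.931/3 = 0.620667 m below the apex, so the centroid depth is h_c = 5.47 + 0.620667 = 6.09067 m.
A = ½ × 0.616 × 0.931 = 0.286748 m².
Resultant F = γ·h_c·A = 8.29926 × 6.09067 × 0.286748 = 14.4946 kN.
I_c = b·h³/36 = 0.616 × 0.931³/36 = 0.0138079 m⁴.
Centre of pressure: y_p = y_c + I_c/(y_c·A) = 6.09067 + 0.0138079/(6.09067 × 0.286748) = 6.09067 + 0.0079061 = 6.09858 m along the plane.

h_p = 6.099 m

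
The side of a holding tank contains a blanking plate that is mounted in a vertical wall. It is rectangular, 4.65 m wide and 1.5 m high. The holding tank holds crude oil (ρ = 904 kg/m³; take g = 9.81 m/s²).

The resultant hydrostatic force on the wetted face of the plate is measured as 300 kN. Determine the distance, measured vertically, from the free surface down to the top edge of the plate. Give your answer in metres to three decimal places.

γ = ρg = 904 × 9.81 / 1000 = 8.86824 kN/m³.
A = 4.65 × 1.5 = 6.975 m².
From F = γ·h_c·A, the centroid depth is h_c = 300/(8.86824 × 6.975) = 4.84998 m.
The centroid lies 1.5/2 = 0.75 m below the top edge, so the top edge sits at h_top = 4.84998 − 0.75 = 4.09998 m below the surface.

d_top ≈ 4.100 m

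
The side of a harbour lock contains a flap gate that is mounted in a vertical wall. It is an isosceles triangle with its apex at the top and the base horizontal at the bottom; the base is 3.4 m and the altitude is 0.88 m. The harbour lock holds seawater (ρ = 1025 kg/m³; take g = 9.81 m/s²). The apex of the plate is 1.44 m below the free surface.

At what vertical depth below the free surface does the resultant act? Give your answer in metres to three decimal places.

h_p = 2.048 m

γ = ρg = 1025 × 9.81 / 1000 = 10.05525 kN/m³.
With the apex up, the centroid sits 2h/3 = 2 × 0.88/3 = 0.586667 m below the apex, so the centroid depth is h_c = 1.44 + 0.586667 = 2.02667 m.
A = ½ × 3.4 × 0.88 = 1.496 m².
Resultant F = γ·h_c·A = 10.05525 × 2.02667 × 1.496 = 30.4865 kN.
I_c = b·h³/36 = 3.4 × 0.88³/36 = 0.0643612 m⁴.
Centre of pressure: y_p = y_c + I_c/(y_c·A) = 2.02667 + 0.0643612/(2.02667 × 1.496) = 2.02667 + 0.021228 = 2.0479 m along the plane.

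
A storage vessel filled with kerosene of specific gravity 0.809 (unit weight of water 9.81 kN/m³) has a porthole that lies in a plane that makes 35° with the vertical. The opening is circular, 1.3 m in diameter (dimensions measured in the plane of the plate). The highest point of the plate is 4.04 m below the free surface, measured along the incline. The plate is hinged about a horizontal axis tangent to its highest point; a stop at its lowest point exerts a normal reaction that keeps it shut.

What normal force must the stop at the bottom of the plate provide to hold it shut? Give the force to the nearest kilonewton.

γ = 0.809 × 9.81 = 7.93629 kN/m³.
The plate makes 35° with the vertical, i.e. θ = 90° − 35° = 55° to the horizontal. Measuring y along the incline from the free-surface line, vertical depth h = y·sinθ with sinθ = 0.819152.
The centroid is at the centre, 0.65 m below the top of the plate, so y_c = 4.04 + 0.65 = 4.69 m and h_c = 4.69 × 0.819152 = 3.84182 m.
A = π(0.65)² = 1.32732 m².
Resultant F = γ·h_c·A = 7.93629 × 3.84182 × 1.32732 = 40.4697 kN.
I_c = πr⁴/4 = π × 0.65⁴/4 = 0.140198 m⁴.
Centre of pressure: y_p = y_c + I_c/(y_c·A) = 4.69 + 0.140198/(4.69 × 1.32732) = 4.69 + 0.0225213 = 4.71252 m along the plane.
The resultant acts 0.65 + 0.0225213 = 0.672521 m (along the plate) below the hinge at the top edge, so the moment about the hinge is M = F × 0.672521 = 40.4697 × 0.672521 = 27.2167 kN·m.
A normal force at the bottom, 1.3 m from the hinge, must supply this moment: P = 27.2167/1.3 = 20.9359 kN.

P ≈ 21 kN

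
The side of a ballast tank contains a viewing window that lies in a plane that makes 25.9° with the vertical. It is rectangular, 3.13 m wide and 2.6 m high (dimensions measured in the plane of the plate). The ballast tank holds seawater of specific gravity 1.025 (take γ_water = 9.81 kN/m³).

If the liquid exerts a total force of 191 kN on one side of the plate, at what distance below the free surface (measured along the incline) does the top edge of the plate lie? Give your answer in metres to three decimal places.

γ = 1.025 × 9.81 = 10.05525 kN/m³.
A = 3.13 × 2.6 = 8.138 m².
From F = γ·h_c·A, the centroid depth is h_c = 191/(10.05525 × 8.138) = 2.33412 m.
The plate makes 25.9° with the vertical, i.e. θ = 90° − 25.9° = 64.1° to the horizontal. Measuring y along the incline from the free-surface line, vertical depth h = y·sinθ with sinθ = 0.899558.
Along the incline, y_c = h_c/sinθ = 2.33412/0.899558 = 2.59474 m.
The centroid lies 2.6/2 = 1.3 m below the top edge, so the top edge sits at y_top = 2.59474 − 1.3 = 1.29474 m along the incline.

y_top ≈ 1.295 m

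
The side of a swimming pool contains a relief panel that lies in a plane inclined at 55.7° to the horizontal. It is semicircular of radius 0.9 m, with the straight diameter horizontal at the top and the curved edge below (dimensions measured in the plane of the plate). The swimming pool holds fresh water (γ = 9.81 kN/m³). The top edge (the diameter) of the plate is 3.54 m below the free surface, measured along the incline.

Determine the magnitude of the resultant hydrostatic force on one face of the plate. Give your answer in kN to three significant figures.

F ≈ 40.4 kN

γ = 9.81 kN/m³.
Let θ = 55.7° be the plate's angle to the horizontal; measure y along the incline from where the plane meets the free surface. Vertical depth h = y·sinθ with sinθ = 0.826098.
The centroid of a semicircle lies 4r/(3π) = 0.381972 m from the diameter, here below the top edge, so y_c = 3.54 + 0.381972 = 3.92197 m and h_c = 3.92197 × 0.826098 = 3.23993 m.
A = πr²/2 = π × 0.9²/2 = 1.27235 m².
Resultant F = γ·h_c·A = 9.81 × 3.23993 × 1.27235 = 40.44 kN.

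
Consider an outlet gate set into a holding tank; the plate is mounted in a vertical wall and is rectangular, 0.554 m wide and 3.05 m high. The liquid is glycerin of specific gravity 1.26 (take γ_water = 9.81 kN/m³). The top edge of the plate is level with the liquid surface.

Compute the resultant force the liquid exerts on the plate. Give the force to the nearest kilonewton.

γ = 1.26 × 9.81 = 12.3606 kN/m³.
The centroid lies 3.05/2 = 1.525 m below the top edge, so the centroid depth is h_c = 1.525 m.
A = 0.554 × 3.05 = 1.6897 m².
Resultant F = γ·h_c·A = 12.3606 × 1.525 × 1.6897 = 31.8507 kN.

F ≈ 32 kN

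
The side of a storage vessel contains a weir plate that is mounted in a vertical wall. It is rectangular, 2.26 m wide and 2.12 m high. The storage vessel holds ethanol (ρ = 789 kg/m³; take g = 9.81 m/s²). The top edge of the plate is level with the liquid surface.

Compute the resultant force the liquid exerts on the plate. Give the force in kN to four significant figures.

γ = ρg = 789 × 9.81 / 1000 = 7.74009 kN/m³.
The centroid lies 2.12/2 = 1.06 m below the top edge, so the centroid depth is h_c = 1.06 m.
A = 2.26 × 2.12 = 4.7912 m².
Resultant F = γ·h_c·A = 7.74009 × 1.06 × 4.7912 = 39.3094 kN.

F ≈ 39.31 kN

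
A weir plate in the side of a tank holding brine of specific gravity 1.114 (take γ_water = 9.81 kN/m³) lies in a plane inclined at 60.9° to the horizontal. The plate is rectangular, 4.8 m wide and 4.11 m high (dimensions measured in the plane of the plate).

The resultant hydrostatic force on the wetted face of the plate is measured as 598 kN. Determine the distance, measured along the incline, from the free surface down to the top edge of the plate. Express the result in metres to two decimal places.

γ = 1.114 × 9.81 = 10.92834 kN/m³.
A = 4.8 × 4.11 = 19.728 m².
From F = γ·h_c·A, the centroid depth is h_c = 598/(10.92834 × 19.728) = 2.77373 m.
Let θ = 60.9° be the plate's angle to the horizontal; measure y along the incline from where the plane meets the free surface. Vertical depth h = y·sinθ with sinθ = 0.873772.
Along the incline, y_c = h_c/sinθ = 2.77373/0.873772 = 3.17443 m.
The centroid lies 4.11/2 = 2.055 m below the top edge, so the top edge sits at y_top = 3.17443 − 2.055 = 1.11943 m along the incline.

y_top ≈ 1.12 m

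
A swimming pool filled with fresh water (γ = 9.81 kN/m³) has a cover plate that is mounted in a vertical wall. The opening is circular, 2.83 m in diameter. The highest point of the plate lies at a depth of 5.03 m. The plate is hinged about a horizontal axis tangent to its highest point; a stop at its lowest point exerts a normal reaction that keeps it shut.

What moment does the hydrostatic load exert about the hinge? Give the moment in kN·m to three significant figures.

M ≈ 594 kN·m

γ = 9.81 kN/m³.
The centroid is at the centre, 1.415 m below the top of the plate, so the centroid depth is h_c = 5.03 + 1.415 = 6.445 m.
A = π(1.415)² = 6.29018 m².
Resultant F = γ·h_c·A = 9.81 × 6.445 × 6.29018 = 397.699 kN.
I_c = πr⁴/4 = π × 1.415⁴/4 = 3.14859 m⁴.
Centre of pressure: y_p = y_c + I_c/(y_c·A) = 6.445 + 3.14859/(6.445 × 6.29018) = 6.445 + 0.0776659 = 6.52267 m along the plane.
The resultant acts 1.415 + 0.0776659 = 1.49267 m (along the plate) below the hinge at the top edge, so the moment about the hinge is M = F × 1.49267 = 397.699 × 1.49267 = 593.633 kN·m.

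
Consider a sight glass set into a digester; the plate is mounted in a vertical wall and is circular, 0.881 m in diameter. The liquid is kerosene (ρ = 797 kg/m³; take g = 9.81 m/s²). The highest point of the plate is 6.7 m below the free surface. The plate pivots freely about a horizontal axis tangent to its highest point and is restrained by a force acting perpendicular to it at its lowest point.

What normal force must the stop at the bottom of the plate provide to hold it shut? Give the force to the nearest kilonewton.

P ≈ 17 kN

γ = ρg = 797 × 9.81 / 1000 = 7.81857 kN/m³.
The centroid is at the centre, 0.4405 m below the top of the plate, so the centroid depth is h_c = 6.7 + 0.4405 = 7.1405 m.
A = π(0.4405)² = 0.609595 m².
Resultant F = γ·h_c·A = 7.81857 × 7.1405 × 0.609595 = 34.0328 kN.
I_c = πr⁴/4 = π × 0.4405⁴/4 = 0.0295715 m⁴.
Centre of pressure: y_p = y_c + I_c/(y_c·A) = 7.1405 + 0.0295715/(7.1405 × 0.609595) = 7.1405 + 0.00679365 = 7.14729 m along the plane.
The resultant acts 0.4405 + 0.00679365 = 0.447294 m (along the plate) below the hinge at the top edge, so the moment about the hinge is M = F × 0.447294 = 34.0328 × 0.447294 = 15.2227 kN·m.
A normal force at the bottom, 0.881 m from the hinge, must supply this moment: P = 15.2227/0.881 = 17.2789 kN.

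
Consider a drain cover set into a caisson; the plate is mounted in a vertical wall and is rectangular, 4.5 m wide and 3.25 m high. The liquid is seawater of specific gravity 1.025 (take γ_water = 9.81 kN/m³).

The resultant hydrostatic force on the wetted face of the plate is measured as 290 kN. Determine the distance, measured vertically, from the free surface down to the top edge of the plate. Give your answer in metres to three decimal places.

γ = 1.025 × 9.81 = 10.05525 kN/m³.
A = 4.5 × 3.25 = 14.625 m².
From F = γ·h_c·A, the centroid depth is h_c = 290/(10.05525 × 14.625) = 1.97201 m.
The centroid lies 3.25/2 = 1.625 m below the top edge, so the top edge sits at h_top = 1.97201 − 1.625 = 0.34701 m below the surface.

d_top ≈ 0.347 m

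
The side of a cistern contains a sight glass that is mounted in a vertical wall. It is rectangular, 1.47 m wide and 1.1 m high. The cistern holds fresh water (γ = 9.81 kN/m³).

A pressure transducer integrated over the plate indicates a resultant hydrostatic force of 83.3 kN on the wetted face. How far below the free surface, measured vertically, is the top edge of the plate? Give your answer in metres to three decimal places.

γ = 9.81 kN/m³.
A = 1.47 × 1.1 = 1.617 m².
From F = γ·h_c·A, the centroid depth is h_c = 83.3/(9.81 × 1.617) = 5.25129 m.
The centroid lies 1.1/2 = 0.55 m below the top edge, so the top edge sits at h_top = 5.25129 − 0.55 = 4.70129 m below the surface.

d_top ≈ 4.701 m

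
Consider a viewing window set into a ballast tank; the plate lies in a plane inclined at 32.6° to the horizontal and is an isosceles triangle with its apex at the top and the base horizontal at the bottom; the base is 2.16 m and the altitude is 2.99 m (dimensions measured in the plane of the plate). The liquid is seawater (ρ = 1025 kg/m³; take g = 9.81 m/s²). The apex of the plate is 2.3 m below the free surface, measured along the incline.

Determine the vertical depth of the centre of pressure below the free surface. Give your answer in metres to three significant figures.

γ = ρg = 1025 × 9.81 / 1000 = 10.05525 kN/m³.
Let θ = 32.6° be the plate's angle to the horizontal; measure y along the incline from where the plane meets the free surface. Vertical depth h = y·sinθ with sinθ = 0.538771.
With the apex up, the centroid sits 2h/3 = 2 × 2.99/3 = 1.99333 m below the apex, so y_c = 2.3 + 1.99333 = 4.29333 m and h_c = 4.29333 × 0.538771 = 2.31312 m.
A = ½ × 2.16 × 2.99 = 3.2292 m².
Resultant F = γ·h_c·A = 10.05525 × 2.31312 × 3.2292 = 75.108 kN.
I_c = b·h³/36 = 2.16 × 2.99³/36 = 1.60385 m⁴.
Centre of pressure: y_p = y_c + I_c/(y_c·A) = 4.29333 + 1.60385/(4.29333 × 3.2292) = 4.29333 + 0.115684 = 4.40901 m along the plane.
Vertically, h_p = y_p·sinθ = 4.40901 × 0.538771 = 2.37545 m.

h_p = 2.38 m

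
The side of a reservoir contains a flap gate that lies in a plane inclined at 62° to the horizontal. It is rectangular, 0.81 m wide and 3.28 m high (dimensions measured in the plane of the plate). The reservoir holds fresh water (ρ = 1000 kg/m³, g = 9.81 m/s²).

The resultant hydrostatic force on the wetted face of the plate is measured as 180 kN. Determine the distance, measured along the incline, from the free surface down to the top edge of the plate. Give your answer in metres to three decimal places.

γ = ρg = 1000 × 9.81 = 9810 N/m³ = 9.81 kN/m³.
A = 0.81 × 3.28 = 2.6568 m².
From F = γ·h_c·A, the centroid depth is h_c = 180/(9.81 × 2.6568) = 6.90629 m.
Let θ = 62° be the plate's angle to the horizontal; measure y along the incline from where the plane meets the free surface. Vertical depth h = y·sinθ with sinθ = 0.882948.
Along the incline, y_c = h_c/sinθ = 6.90629/0.882948 = 7.82185 m.
The centroid lies 3.28/2 = 1.64 m below the top edge, so the top edge sits at y_top = 7.82185 − 1.64 = 6.18185 m along the incline.

y_top ≈ 6.182 m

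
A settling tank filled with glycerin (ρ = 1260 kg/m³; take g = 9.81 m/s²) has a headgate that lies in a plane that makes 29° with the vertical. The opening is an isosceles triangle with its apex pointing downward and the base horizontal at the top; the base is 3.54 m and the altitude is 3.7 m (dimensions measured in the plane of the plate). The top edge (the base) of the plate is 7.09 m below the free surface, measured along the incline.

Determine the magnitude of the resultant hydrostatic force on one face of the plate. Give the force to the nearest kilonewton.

F ≈ 589 kN

γ = ρg = 1260 × 9.81 / 1000 = 12.3606 kN/m³.
The plate makes 29° with the vertical, i.e. θ = 90° − 29° = 61° to the horizontal. Measuring y along the incline from the free-surface line, vertical depth h = y·sinθ with sinθ = 0.874620.
With the apex down, the centroid sits h/3 = 3.7/3 = 1.23333 m below the base (the top edge), so y_c = 7.09 + 1.23333 = 8.32333 m and h_c = 8.32333 × 0.874620 = 7.27975 m.
A = ½ × 3.54 × 3.7 = 6.549 m².
Resultant F = γ·h_c·A = 12.3606 × 7.27975 × 6.549 = 589.293 kN.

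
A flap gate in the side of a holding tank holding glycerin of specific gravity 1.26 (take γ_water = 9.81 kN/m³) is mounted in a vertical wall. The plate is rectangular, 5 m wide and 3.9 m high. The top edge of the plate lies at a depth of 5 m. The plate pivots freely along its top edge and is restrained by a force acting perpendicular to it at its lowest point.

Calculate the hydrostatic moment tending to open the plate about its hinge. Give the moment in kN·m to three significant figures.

M ≈ 3570 kN·m

γ = 1.26 × 9.81 = 12.3606 kN/m³.
The centroid lies 3.9/2 = 1.95 m below the top edge, so the centroid depth is h_c = 5 + 1.95 = 6.95 m.
A = 5 × 3.9 = 19.5 m².
Resultant F = γ·h_c·A = 12.3606 × 6.95 × 19.5 = 1675.17 kN.
I_c = b·h³/12 = 5 × 3.9³/12 = 24.7162 m⁴.
Centre of pressure: y_p = y_c + I_c/(y_c·A) = 6.95 + 24.7162/(6.95 × 19.5) = 6.95 + 0.182374 = 7.13237 m along the plane.
The resultant acts 1.95 + 0.182374 = 2.13237 m (along the plate) below the hinge at the top edge, so the moment about the hinge is M = F × 2.13237 = 1675.17 × 2.13237 = 3572.08 kN·m.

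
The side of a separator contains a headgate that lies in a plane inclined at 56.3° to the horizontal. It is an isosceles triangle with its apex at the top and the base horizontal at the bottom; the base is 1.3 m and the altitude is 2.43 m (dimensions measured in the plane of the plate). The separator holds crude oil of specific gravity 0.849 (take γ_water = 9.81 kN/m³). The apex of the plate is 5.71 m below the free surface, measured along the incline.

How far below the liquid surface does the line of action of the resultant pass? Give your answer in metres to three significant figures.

γ = 0.849 × 9.81 = 8.32869 kN/m³.
Let θ = 56.3° be the plate's angle to the horizontal; measure y along the incline from where the plane meets the free surface. Vertical depth h = y·sinθ with sinθ = 0.831954.
With the apex up, the centroid sits 2h/3 = 2 × 2.43/3 = 1.62 m below the apex, so y_c = 5.71 + 1.62 = 7.33 m and h_c = 7.33 × 0.831954 = 6.09822 m.
A = ½ × 1.3 × 2.43 = 1.5795 m².
Resultant F = γ·h_c·A = 8.32869 × 6.09822 × 1.5795 = 80.2231 kN.
I_c = b·h³/36 = 1.3 × 2.43³/36 = 0.518155 m⁴.
Centre of pressure: y_p = y_c + I_c/(y_c·A) = 7.33 + 0.518155/(7.33 × 1.5795) = 7.33 + 0.0447544 = 7.37475 m along the plane.
Vertically, h_p = y_p·sinθ = 7.37475 × 0.831954 = 6.13545 m.

h_p = 6.14 m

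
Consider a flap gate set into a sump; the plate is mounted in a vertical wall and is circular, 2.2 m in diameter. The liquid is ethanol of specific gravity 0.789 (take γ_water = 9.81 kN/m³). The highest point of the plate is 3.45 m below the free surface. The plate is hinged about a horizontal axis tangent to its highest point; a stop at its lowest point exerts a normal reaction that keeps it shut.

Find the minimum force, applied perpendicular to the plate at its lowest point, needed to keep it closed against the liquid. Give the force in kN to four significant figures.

γ = 0.789 × 9.81 = 7.74009 kN/m³.
The centroid is at the centre, 1.1 m below the top of the plate, so the centroid depth is h_c = 3.45 + 1.1 = 4.55 m.
A = π(1.1)² = 3.80133 m².
Resultant F = γ·h_c·A = 7.74009 × 4.55 × 3.80133 = 133.873 kN.
I_c = πr⁴/4 = π × 1.1⁴/4 = 1.1499 m⁴.
Centre of pressure: y_p = y_c + I_c/(y_c·A) = 4.55 + 1.1499/(4.55 × 3.80133) = 4.55 + 0.0664834 = 4.61648 m along the plane.
The resultant acts 1.1 + 0.0664834 = 1.16648 m (along the plate) below the hinge at the top edge, so the moment about the hinge is M = F × 1.16648 = 133.873 × 1.16648 = 156.16 kN·m.
A normal force at the bottom, 2.2 m from the hinge, must supply this moment: P = 156.16/2.2 = 70.9818 kN.

P ≈ 70.98 kN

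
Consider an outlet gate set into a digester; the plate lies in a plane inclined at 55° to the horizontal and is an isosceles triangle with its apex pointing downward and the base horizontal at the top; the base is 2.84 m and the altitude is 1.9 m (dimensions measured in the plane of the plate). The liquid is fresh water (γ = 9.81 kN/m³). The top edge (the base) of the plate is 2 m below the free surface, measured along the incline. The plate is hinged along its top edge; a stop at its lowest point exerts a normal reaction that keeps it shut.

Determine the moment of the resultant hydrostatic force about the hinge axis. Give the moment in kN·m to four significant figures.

γ = 9.81 kN/m³.
Let θ = 55° be the plate's angle to the horizontal; measure y along the incline from where the plane meets the free surface. Vertical depth h = y·sinθ with sinθ = 0.819152.
With the apex down, the centroid sits h/3 = 1.9/3 = 0.633333 m below the base (the top edge), so y_c = 2 + 0.633333 = 2.63333 m and h_c = 2.63333 × 0.819152 = 2.1571 m.
A = ½ × 2.84 × 1.9 = 2.698 m².
Resultant F = γ·h_c·A = 9.81 × 2.1571 × 2.698 = 57.0928 kN.
I_c = b·h³/36 = 2.84 × 1.9³/36 = 0.541099 m⁴.
Centre of pressure: y_p = y_c + I_c/(y_c·A) = 2.63333 + 0.541099/(2.63333 × 2.698) = 2.63333 + 0.0761604 = 2.70949 m along the plane.
The resultant acts 0.633333 + 0.0761604 = 0.709493 m (along the plate) below the hinge at the top edge, so the moment about the hinge is M = F × 0.709493 = 57.0928 × 0.709493 = 40.5069 kN·m.

M ≈ 40.51 kN·m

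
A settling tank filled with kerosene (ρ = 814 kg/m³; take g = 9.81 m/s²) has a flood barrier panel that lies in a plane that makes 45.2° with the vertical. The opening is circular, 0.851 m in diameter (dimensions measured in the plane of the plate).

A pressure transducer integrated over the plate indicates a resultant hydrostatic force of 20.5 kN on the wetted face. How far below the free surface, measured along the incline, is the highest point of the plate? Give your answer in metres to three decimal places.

γ = ρg = 814 × 9.81 / 1000 = 7.98534 kN/m³.
A = π(0.4255)² = 0.568786 m².
From F = γ·h_c·A, the centroid depth is h_c = 20.5/(7.98534 × 0.568786) = 4.51348 m.
The plate makes 45.2° with the vertical, i.e. θ = 90° − 45.2° = 44.8° to the horizontal. Measuring y along the incline from the free-surface line, vertical depth h = y·sinθ with sinθ = 0.704634.
Along the incline, y_c = h_c/sinθ = 4.51348/0.704634 = 6.40542 m.
The centroid is at the centre, 0.4255 m below the top of the plate, so the highest point sits at y_top = 6.40542 − 0.4255 = 5.97992 m along the incline.

y_top ≈ 5.980 m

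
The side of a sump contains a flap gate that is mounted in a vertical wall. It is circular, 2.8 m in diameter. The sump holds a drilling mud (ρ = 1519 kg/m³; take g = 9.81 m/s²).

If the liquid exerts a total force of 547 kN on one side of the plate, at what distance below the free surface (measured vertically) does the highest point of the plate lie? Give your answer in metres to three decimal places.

γ = ρg = 1519 × 9.81 / 1000 = 14.90139 kN/m³.
A = π(1.4)² = 6.15752 m².
From F = γ·h_c·A, the centroid depth is h_c = 547/(14.90139 × 6.15752) = 5.96149 m.
The centroid is at the centre, 1.4 m below the top of the plate, so the highest point sits at h_top = 5.96149 − 1.4 = 4.56149 m below the surface.

d_top ≈ 4.561 m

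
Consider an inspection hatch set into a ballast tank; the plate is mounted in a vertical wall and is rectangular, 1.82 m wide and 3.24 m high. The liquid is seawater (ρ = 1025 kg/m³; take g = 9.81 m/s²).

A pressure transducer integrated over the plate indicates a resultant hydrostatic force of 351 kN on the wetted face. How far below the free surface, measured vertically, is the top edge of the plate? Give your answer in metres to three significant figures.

γ = ρg = 1025 × 9.81 / 1000 = 10.05525 kN/m³.
A = 1.82 × 3.24 = 5.8968 m².
From F = γ·h_c·A, the centroid depth is h_c = 351/(10.05525 × 5.8968) = 5.91967 m.
The centroid lies 3.24/2 = 1.62 m below the top edge, so the top edge sits at h_top = 5.91967 − 1.62 = 4.29967 m below the surface.

d_top ≈ 4.30 m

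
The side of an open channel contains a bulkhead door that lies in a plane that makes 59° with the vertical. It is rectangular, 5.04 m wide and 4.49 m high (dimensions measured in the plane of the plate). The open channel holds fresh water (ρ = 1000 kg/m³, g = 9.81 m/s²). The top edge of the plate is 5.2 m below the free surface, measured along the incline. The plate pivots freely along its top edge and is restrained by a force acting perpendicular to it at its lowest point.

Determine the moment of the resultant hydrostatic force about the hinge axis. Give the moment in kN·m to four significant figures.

γ = ρg = 1000 × 9.81 = 9810 N/m³ = 9.81 kN/m³.
The plate makes 59° with the vertical, i.e. θ = 90° − 59° = 31° to the horizontal. Measuring y along the incline from the free-surface line, vertical depth h = y·sinθ with sinθ = 0.515038.
The centroid lies 4.49/2 = 2.245 m below the top edge, so y_c = 5.2 + 2.245 = 7.445 m and h_c = 7.445 × 0.515038 = 3.83446 m.
A = 5.04 × 4.49 = 22.6296 m².
Resultant F = γ·h_c·A = 9.81 × 3.83446 × 22.6296 = 851.236 kN.
I_c = b·h³/12 = 5.04 × 4.49³/12 = 38.0179 m⁴.
Centre of pressure: y_p = y_c + I_c/(y_c·A) = 7.445 + 38.0179/(7.445 × 22.6296) = 7.445 + 0.225656 = 7.67066 m along the plane.
The resultant acts 2.245 + 0.225656 = 2.47066 m (along the plate) below the hinge at the top edge, so the moment about the hinge is M = F × 2.47066 = 851.236 × 2.47066 = 2103.11 kN·m.

M ≈ 2103 kN·m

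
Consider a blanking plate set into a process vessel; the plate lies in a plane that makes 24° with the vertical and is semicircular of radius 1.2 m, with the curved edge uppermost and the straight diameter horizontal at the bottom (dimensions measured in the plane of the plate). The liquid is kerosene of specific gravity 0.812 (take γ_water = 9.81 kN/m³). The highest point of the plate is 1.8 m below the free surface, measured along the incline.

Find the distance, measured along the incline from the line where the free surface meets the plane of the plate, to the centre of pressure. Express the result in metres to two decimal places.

γ = 0.812 × 9.81 = 7.96572 kN/m³.
The plate makes 24° with the vertical, i.e. θ = 90° − 24° = 66° to the horizontal. Measuring y along the incline from the free-surface line, vertical depth h = y·sinθ with sinθ = 0.913545.
The centroid lies 4r/(3π) = 0.509296 m above the diameter, so r − 4r/(3π) = 1.2 − 0.509296 = 0.690704 m below the topmost point, so y_c = 1.8 + 0.690704 = 2.4907 m and h_c = 2.4907 × 0.913545 = 2.27537 m.
A = πr²/2 = π × 1.2²/2 = 2.26195 m².
Resultant F = γ·h_c·A = 7.96572 × 2.27537 × 2.26195 = 40.9978 kN.
I_c = (π/8 − 8/(9π))·r⁴ = 0.109757 × 1.2⁴ = 0.227592 m⁴.
Centre of pressure: y_p = y_c + I_c/(y_c·A) = 2.4907 + 0.227592/(2.4907 × 2.26195) = 2.4907 + 0.0403973 = 2.5311 m along the plane.

y_p = 2.53 m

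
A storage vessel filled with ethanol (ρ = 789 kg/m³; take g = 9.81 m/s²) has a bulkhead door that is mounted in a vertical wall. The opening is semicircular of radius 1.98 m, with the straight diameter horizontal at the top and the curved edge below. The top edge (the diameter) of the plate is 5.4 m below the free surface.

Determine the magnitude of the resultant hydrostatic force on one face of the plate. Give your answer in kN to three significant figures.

γ = ρg = 789 × 9.81 / 1000 = 7.74009 kN/m³.
The centroid of a semicircle lies 4r/(3π) = 0.840338 m from the diameter, here below the top edge, so the centroid depth is h_c = 5.4 + 0.840338 = 6.24034 m.
A = πr²/2 = π × 1.98²/2 = 6.15815 m².
Resultant F = γ·h_c·A = 7.74009 × 6.24034 × 6.15815 = 297.444 kN.

F ≈ 297 kN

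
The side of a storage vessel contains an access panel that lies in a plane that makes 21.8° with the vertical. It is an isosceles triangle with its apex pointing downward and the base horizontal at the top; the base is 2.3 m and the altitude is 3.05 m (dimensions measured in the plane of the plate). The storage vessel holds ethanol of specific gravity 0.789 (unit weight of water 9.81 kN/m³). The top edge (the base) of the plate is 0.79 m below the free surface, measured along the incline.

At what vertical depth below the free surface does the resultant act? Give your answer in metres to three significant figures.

γ = 0.789 × 9.81 = 7.74009 kN/m³.
The plate makes 21.8° with the vertical, i.e. θ = 90° − 21.8° = 68.2° to the horizontal. Measuring y along the incline from the free-surface line, vertical depth h = y·sinθ with sinθ = 0.928486.
With the apex down, the centroid sits h/3 = 3.05/3 = 1.01667 m below the base (the top edge), so y_c = 0.79 + 1.01667 = 1.80667 m and h_c = 1.80667 × 0.928486 = 1.67747 m.
A = ½ × 2.3 × 3.05 = 3.5075 m².
Resultant F = γ·h_c·A = 7.74009 × 1.67747 × 3.5075 = 45.5406 kN.
I_c = b·h³/36 = 2.3 × 3.05³/36 = 1.8127 m⁴.
Centre of pressure: y_p = y_c + I_c/(y_c·A) = 1.80667 + 1.8127/(1.80667 × 3.5075) = 1.80667 + 0.286055 = 2.09273 m along the plane.
Vertically, h_p = y_p·sinθ = 2.09273 × 0.928486 = 1.94307 m.

h_p = 1.94 m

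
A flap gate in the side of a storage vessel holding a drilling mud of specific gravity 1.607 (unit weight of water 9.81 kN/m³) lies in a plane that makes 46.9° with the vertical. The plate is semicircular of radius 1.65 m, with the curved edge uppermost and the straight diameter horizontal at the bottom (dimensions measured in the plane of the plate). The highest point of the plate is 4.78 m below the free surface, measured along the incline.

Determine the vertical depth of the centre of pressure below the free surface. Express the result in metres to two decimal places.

h_p = 3.94 m

γ = 1.607 × 9.81 = 15.76467 kN/m³.
The plate makes 46.9° with the vertical, i.e. θ = 90° − 46.9° = 43.1° to the horizontal. Measuring y along the incline from the free-surface line, vertical depth h = y·sinθ with sinθ = 0.683274.
The centroid lies 4r/(3π) = 0.700282 m above the diameter, so r − 4r/(3π) = 1.65 − 0.700282 = 0.949718 m below the topmost point, so y_c = 4.78 + 0.949718 = 5.72972 m and h_c = 5.72972 × 0.683274 = 3.91497 m.
A = πr²/2 = π × 1.65²/2 = 4.27649 m².
Resultant F = γ·h_c·A = 15.76467 × 3.91497 × 4.27649 = 263.937 kN.
I_c = (π/8 − 8/(9π))·r⁴ = 0.109757 × 1.65⁴ = 0.81352 m⁴.
Centre of pressure: y_p = y_c + I_c/(y_c·A) = 5.72972 + 0.81352/(5.72972 × 4.27649) = 5.72972 + 0.0332007 = 5.76292 m along the plane.
Vertically, h_p = y_p·sinθ = 5.76292 × 0.683274 = 3.93765 m.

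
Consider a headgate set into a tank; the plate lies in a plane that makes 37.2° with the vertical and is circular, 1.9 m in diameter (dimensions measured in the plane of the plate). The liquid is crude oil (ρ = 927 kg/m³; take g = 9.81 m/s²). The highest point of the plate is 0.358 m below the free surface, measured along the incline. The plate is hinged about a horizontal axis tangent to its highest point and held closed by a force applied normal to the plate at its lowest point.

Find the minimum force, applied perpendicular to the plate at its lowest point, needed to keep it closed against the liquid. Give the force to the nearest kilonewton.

P ≈ 16 kN

γ = ρg = 927 × 9.81 / 1000 = 9.09387 kN/m³.
The plate makes 37.2° with the vertical, i.e. θ = 90° − 37.2° = 52.8° to the horizontal. Measuring y along the incline from the free-surface line, vertical depth h = y·sinθ with sinθ = 0.796530.
The centroid is at the centre, 0.95 m below the top of the plate, so y_c = 0.358 + 0.95 = 1.308 m and h_c = 1.308 × 0.796530 = 1.04186 m.
A = π(0.95)² = 2.83529 m².
Resultant F = γ·h_c·A = 9.09387 × 1.04186 × 2.83529 = 26.8631 kN.
I_c = πr⁴/4 = π × 0.95⁴/4 = 0.639712 m⁴.
Centre of pressure: y_p = y_c + I_c/(y_c·A) = 1.308 + 0.639712/(1.308 × 2.83529) = 1.308 + 0.172496 = 1.4805 m along the plane.
The resultant acts 0.95 + 0.172496 = 1.1225 m (along the plate) below the hinge at the top edge, so the moment about the hinge is M = F × 1.1225 = 26.8631 × 1.1225 = 30.1538 kN·m.
A normal force at the bottom, 1.9 m from the hinge, must supply this moment: P = 30.1538/1.9 = 15.8704 kN.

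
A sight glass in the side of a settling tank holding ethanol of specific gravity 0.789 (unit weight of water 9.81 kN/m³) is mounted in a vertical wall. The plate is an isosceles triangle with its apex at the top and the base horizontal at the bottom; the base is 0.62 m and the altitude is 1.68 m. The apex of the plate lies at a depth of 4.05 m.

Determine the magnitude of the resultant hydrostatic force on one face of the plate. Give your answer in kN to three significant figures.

F ≈ 20.8 kN

γ = 0.789 × 9.81 = 7.74009 kN/m³.
With the apex up, the centroid sits 2h/3 = 2 × 1.68/3 = 1.12 m below the apex, so the centroid depth is h_c = 4.05 + 1.12 = 5.17 m.
A = ½ × 0.62 × 1.68 = 0.5208 m².
Resultant F = γ·h_c·A = 7.74009 × 5.17 × 0.5208 = 20.8405 kN.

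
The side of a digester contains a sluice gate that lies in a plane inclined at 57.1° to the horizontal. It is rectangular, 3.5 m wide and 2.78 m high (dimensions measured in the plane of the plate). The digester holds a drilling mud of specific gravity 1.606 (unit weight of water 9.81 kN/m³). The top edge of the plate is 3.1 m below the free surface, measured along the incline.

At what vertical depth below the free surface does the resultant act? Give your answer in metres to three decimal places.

γ = 1.606 × 9.81 = 15.75486 kN/m³.
Let θ = 57.1° be the plate's angle to the horizontal; measure y along the incline from where the plane meets the free surface. Vertical depth h = y·sinθ with sinθ = 0.839620.
The centroid lies 2.78/2 = 1.39 m below the top edge, so y_c = 3.1 + 1.39 = 4.49 m and h_c = 4.49 × 0.839620 = 3.76989 m.
A = 3.5 × 2.78 = 9.73 m².
Resultant F = γ·h_c·A = 15.75486 × 3.76989 × 9.73 = 577.904 kN.
I_c = b·h³/12 = 3.5 × 2.78³/12 = 6.26644 m⁴.
Centre of pressure: y_p = y_c + I_c/(y_c·A) = 4.49 + 6.26644/(4.49 × 9.73) = 4.49 + 0.143437 = 4.63344 m along the plane.
Vertically, h_p = y_p·sinθ = 4.63344 × 0.839620 = 3.89033 m.

h_p = 3.890 m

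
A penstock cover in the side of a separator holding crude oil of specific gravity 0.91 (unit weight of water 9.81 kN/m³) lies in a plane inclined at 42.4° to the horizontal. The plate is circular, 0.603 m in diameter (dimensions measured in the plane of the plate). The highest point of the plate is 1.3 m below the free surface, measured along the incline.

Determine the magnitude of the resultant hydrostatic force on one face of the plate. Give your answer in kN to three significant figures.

F ≈ 2.75 kN

γ = 0.91 × 9.81 = 8.9271 kN/m³.
Let θ = 42.4° be the plate's angle to the horizontal; measure y along the incline from where the plane meets the free surface. Vertical depth h = y·sinθ with sinθ = 0.674302.
The centroid is at the centre, 0.3015 m below the top of the plate, so y_c = 1.3 + 0.3015 = 1.6015 m and h_c = 1.6015 × 0.674302 = 1.07989 m.
A = π(0.3015)² = 0.285578 m².
Resultant F = γ·h_c·A = 8.9271 × 1.07989 × 0.285578 = 2.75305 kN.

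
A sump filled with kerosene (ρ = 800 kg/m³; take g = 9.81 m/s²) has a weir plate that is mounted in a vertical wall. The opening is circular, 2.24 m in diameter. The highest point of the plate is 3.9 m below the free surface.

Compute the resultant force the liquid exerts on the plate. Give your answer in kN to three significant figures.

γ = ρg = 800 × 9.81 / 1000 = 7.848 kN/m³.
The centroid is at the centre, 1.12 m below the top of the plate, so the centroid depth is h_c = 3.9 + 1.12 = 5.02 m.
A = π(1.12)² = 3.94081 m².
Resultant F = γ·h_c·A = 7.848 × 5.02 × 3.94081 = 155.256 kN.

F ≈ 155 kN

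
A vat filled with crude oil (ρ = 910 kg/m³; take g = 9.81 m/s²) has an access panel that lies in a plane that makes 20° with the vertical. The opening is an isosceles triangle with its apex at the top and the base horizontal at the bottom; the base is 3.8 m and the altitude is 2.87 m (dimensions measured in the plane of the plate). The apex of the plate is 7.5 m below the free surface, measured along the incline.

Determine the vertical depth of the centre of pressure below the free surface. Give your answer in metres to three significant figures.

γ = ρg = 910 × 9.81 / 1000 = 8.9271 kN/m³.
The plate makes 20° with the vertical, i.e. θ = 90° − 20° = 70° to the horizontal. Measuring y along the incline from the free-surface line, vertical depth h = y·sinθ with sinθ = 0.939693.
With the apex up, the centroid sits 2h/3 = 2 × 2.87/3 = 1.91333 m below the apex, so y_c = 7.5 + 1.91333 = 9.41333 m and h_c = 9.41333 × 0.939693 = 8.84564 m.
A = ½ × 3.8 × 2.87 = 5.453 m².
Resultant F = γ·h_c·A = 8.9271 × 8.84564 × 5.453 = 430.601 kN.
I_c = b·h³/36 = 3.8 × 2.87³/36 = 2.49532 m⁴.
Centre of pressure: y_p = y_c + I_c/(y_c·A) = 9.41333 + 2.49532/(9.41333 × 5.453) = 9.41333 + 0.0486124 = 9.46194 m along the plane.
Vertically, h_p = y_p·sinθ = 9.46194 × 0.939693 = 8.89132 m.

h_p = 8.89 m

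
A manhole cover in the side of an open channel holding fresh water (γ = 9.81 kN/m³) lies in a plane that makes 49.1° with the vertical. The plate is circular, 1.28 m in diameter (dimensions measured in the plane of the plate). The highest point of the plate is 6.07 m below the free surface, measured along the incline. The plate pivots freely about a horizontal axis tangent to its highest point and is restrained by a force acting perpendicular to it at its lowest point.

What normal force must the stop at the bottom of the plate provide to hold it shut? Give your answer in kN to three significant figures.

γ = 9.81 kN/m³.
The plate makes 49.1° with the vertical, i.e. θ = 90° − 49.1° = 40.9° to the horizontal. Measuring y along the incline from the free-surface line, vertical depth h = y·sinθ with sinθ = 0.654741.
The centroid is at the centre, 0.64 m below the top of the plate, so y_c = 6.07 + 0.64 = 6.71 m and h_c = 6.71 × 0.654741 = 4.39331 m.
A = π(0.64)² = 1.2868 m².
Resultant F = γ·h_c·A = 9.81 × 4.39331 × 1.2868 = 55.459 kN.
I_c = πr⁴/4 = π × 0.64⁴/4 = 0.131768 m⁴.
Centre of pressure: y_p = y_c + I_c/(y_c·A) = 6.71 + 0.131768/(6.71 × 1.2868) = 6.71 + 0.0152608 = 6.72526 m along the plane.
The resultant acts 0.64 + 0.0152608 = 0.655261 m (along the plate) below the hinge at the top edge, so the moment about the hinge is M = F × 0.655261 = 55.459 × 0.655261 = 36.3401 kN·m.
A normal force at the bottom, 1.28 m from the hinge, must supply this moment: P = 36.3401/1.28 = 28.3907 kN.

P ≈ 28.4 kN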